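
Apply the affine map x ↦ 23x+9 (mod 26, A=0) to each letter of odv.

o(14): 23·14+9=331≡19 → t
d(3): 23·3+9=78≡0 → a
v(21): 23·21+9=492≡24 → y

tay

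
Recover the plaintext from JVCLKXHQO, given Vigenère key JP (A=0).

AGTWBIYBF

Repeat the key across the ciphertext: JPJPJPJPJ
J(9)−J(9): 0 → A
V(21)−P(15): 6 → G
C(2)−J(9): -7≡19 → T
L(11)−P(15): -4≡22 → W
K(10)−J(9): 1 → B
X(23)−P(15): 8 → I
H(7)−J(9): -2≡24 → Y
Q(16)−P(15): 1 → B
O(14)−J(9): 5 → F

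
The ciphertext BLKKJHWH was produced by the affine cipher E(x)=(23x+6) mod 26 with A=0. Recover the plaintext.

THQQZRMR

The inverse of 23 mod 26 is 17, since 23·17=391≡1. Apply D(y)=17·(y−6) mod 26:
B(1): 17·(1−6)=-85≡19 → T
L(11): 17·(11−6)=85≡7 → H
K(10): 17·(10−6)=68≡16 → Q
K(10): 17·(10−6)=68≡16 → Q
J(9): 17·(9−6)=51≡25 → Z
H(7): 17·(7−6)=17 → R
W(22): 17·(22−6)=272≡12 → M
H(7): 17·(7−6)=17 → R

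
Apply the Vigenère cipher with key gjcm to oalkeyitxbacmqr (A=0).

Repeat the key across the message: gjcmgjcmgjcmgjc
o(14)+g(6): 20 → u
a(0)+j(9): 9 → j
l(11)+c(2): 13 → n
k(10)+m(12): 22 → w
e(4)+g(6): 10 → k
y(24)+j(9): 33≡7 → h
i(8)+c(2): 10 → k
t(19)+m(12): 31≡5 → f
x(23)+g(6): 29≡3 → d
b(1)+j(9): 10 → k
a(0)+c(2): 2 → c
c(2)+m(12): 14 → o
m(12)+g(6): 18 → s
q(16)+j(9): 25 → z
r(17)+c(2): 19 → t

ujnwkhkfdkcoszt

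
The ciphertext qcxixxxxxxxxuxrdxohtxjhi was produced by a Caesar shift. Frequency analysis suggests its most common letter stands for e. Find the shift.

The most frequent ciphertext letter is x (appears 12 times).
x is position 23; e is position 4.
Shift = 19.

19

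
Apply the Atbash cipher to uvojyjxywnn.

u(20) → f(5)
v(21) → e(4)
o(14) → l(11)
j(9) → q(16)
y(24) → b(1)
j(9) → q(16)
x(23) → c(2)
y(24) → b(1)
w(22) → d(3)
n(13) → m(12)
n(13) → m(12)

felqbqcbdmm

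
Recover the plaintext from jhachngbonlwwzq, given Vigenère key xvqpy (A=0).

mmknjqllzpobgks

Repeat the key across the ciphertext: xvqpyxvqpyxvqpy
j(9)−x(23): -14≡12 → m
h(7)−v(21): -14≡12 → m
a(0)−q(16): -16≡10 → k
c(2)−p(15): -13≡13 → n
h(7)−y(24): -17≡9 → j
n(13)−x(23): -10≡16 → q
g(6)−v(21): -15≡11 → l
b(1)−q(16): -15≡11 → l
o(14)−p(15): -1≡25 → z
n(13)−y(24): -11≡15 → p
l(11)−x(23): -12≡14 → o
w(22)−v(21): 1 → b
w(22)−q(16): 6 → g
z(25)−p(15): 10 → k
q(16)−y(24): -8≡18 → s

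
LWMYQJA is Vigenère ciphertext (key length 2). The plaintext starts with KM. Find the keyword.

BK

Subtract each crib letter from the matching ciphertext letter (mod 26):
L(11)−K(10)=1 → B
W(22)−M(12)=10 → K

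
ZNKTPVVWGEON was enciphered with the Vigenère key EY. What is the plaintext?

Repeat the key across the ciphertext: EYEYEYEYEYEY
Z(25)−E(4): 21 → V
N(13)−Y(24): -11≡15 → P
K(10)−E(4): 6 → G
T(19)−Y(24): -5≡21 → V
P(15)−E(4): 11 → L
V(21)−Y(24): -3≡23 → X
V(21)−E(4): 17 → R
W(22)−Y(24): -2≡24 → Y
G(6)−E(4): 2 → C
E(4)−Y(24): -20≡6 → G
O(14)−E(4): 10 → K
N(13)−Y(24): -11≡15 → P

VPGVLXRYCGKP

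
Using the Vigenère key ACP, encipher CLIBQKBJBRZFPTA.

Repeat the key across the message: ACPACPACPACPACP
C(2)+A(0): 2 → C
L(11)+C(2): 13 → N
I(8)+P(15): 23 → X
B(1)+A(0): 1 → B
Q(16)+C(2): 18 → S
K(10)+P(15): 25 → Z
B(1)+A(0): 1 → B
J(9)+C(2): 11 → L
B(1)+P(15): 16 → Q
R(17)+A(0): 17 → R
Z(25)+C(2): 27≡1 → B
F(5)+P(15): 20 → U
P(15)+A(0): 15 → P
T(19)+C(2): 21 → V
A(0)+P(15): 15 → P

CNXBSZBLQRBUPVP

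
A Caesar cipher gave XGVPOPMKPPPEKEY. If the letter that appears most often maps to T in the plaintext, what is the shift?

The most frequent ciphertext letter is P (appears 5 times).
P is position 15; T is position 19.
Shift = -4≡22.

22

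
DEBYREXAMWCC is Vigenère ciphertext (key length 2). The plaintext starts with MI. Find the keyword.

RW

Subtract each crib letter from the matching ciphertext letter (mod 26):
D(3)−M(12)=-9≡17 → R
E(4)−I(8)=-4≡22 → W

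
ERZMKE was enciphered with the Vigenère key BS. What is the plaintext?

DZYUJM

Repeat the key across the ciphertext: BSBSBS
E(4)−B(1): 3 → D
R(17)−S(18): -1≡25 → Z
Z(25)−B(1): 24 → Y
M(12)−S(18): -6≡20 → U
K(10)−B(1): 9 → J
E(4)−S(18): -14≡12 → M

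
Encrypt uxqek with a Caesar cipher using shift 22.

u(20): 20+22=42≡16 → q
x(23): 23+22=45≡19 → t
q(16): 16+22=38≡12 → m
e(4): 4+22=26≡0 → a
k(10): 10+22=32≡6 → g

qtmag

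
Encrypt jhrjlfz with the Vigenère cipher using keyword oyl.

xfcxjqn

Repeat the key across the message: oyloylo
j(9)+o(14): 23 → x
h(7)+y(24): 31≡5 → f
r(17)+l(11): 28≡2 → c
j(9)+o(14): 23 → x
l(11)+y(24): 35≡9 → j
f(5)+l(11): 16 → q
z(25)+o(14): 39≡13 → n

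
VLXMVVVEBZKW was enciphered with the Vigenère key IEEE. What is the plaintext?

NHTINRRATVGS

Repeat the key across the ciphertext: IEEEIEEEIEEE
V(21)−I(8): 13 → N
L(11)−E(4): 7 → H
X(23)−E(4): 19 → T
M(12)−E(4): 8 → I
V(21)−I(8): 13 → N
V(21)−E(4): 17 → R
V(21)−E(4): 17 → R
E(4)−E(4): 0 → A
B(1)−I(8): -7≡19 → T
Z(25)−E(4): 21 → V
K(10)−E(4): 6 → G
W(22)−E(4): 18 → S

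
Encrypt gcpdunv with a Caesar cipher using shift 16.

g(6): 6+16=22 → w
c(2): 2+16=18 → s
p(15): 15+16=31≡5 → f
d(3): 3+16=19 → t
u(20): 20+16=36≡10 → k
n(13): 13+16=29≡3 → d
v(21): 21+16=37≡11 → l

wsftkdl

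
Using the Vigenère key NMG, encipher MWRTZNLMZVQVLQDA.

ZIXGLTYYFICBYCJN

Repeat the key across the message: NMGNMGNMGNMGNMGN
M(12)+N(13): 25 → Z
W(22)+M(12): 34≡8 → I
R(17)+G(6): 23 → X
T(19)+N(13): 32≡6 → G
Z(25)+M(12): 37≡11 → L
N(13)+G(6): 19 → T
L(11)+N(13): 24 → Y
M(12)+M(12): 24 → Y
Z(25)+G(6): 31≡5 → F
V(21)+N(13): 34≡8 → I
Q(16)+M(12): 28≡2 → C
V(21)+G(6): 27≡1 → B
L(11)+N(13): 24 → Y
Q(16)+M(12): 28≡2 → C
D(3)+G(6): 9 → J
A(0)+N(13): 13 → N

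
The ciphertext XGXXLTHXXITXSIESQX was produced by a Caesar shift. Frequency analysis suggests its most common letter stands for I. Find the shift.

15

The most frequent ciphertext letter is X (appears 7 times).
X is position 23; I is position 8.
Shift = 15.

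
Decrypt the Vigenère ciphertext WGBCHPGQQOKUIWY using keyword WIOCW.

AYNALTYCOSOMUUC

Repeat the key across the ciphertext: WIOCWWIOCWWIOCW
W(22)−W(22): 0 → A
G(6)−I(8): -2≡24 → Y
B(1)−O(14): -13≡13 → N
C(2)−C(2): 0 → A
H(7)−W(22): -15≡11 → L
P(15)−W(22): -7≡19 → T
G(6)−I(8): -2≡24 → Y
Q(16)−O(14): 2 → C
Q(16)−C(2): 14 → O
O(14)−W(22): -8≡18 → S
K(10)−W(22): -12≡14 → O
U(20)−I(8): 12 → M
I(8)−O(14): -6≡20 → U
W(22)−C(2): 20 → U
Y(24)−W(22): 2 → C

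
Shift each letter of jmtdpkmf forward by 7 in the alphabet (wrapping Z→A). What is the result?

j(9): 9+7=16 → q
m(12): 12+7=19 → t
t(19): 19+7=26≡0 → a
d(3): 3+7=10 → k
p(15): 15+7=22 → w
k(10): 10+7=17 → r
m(12): 12+7=19 → t
f(5): 5+7=12 → m

qtakwrtm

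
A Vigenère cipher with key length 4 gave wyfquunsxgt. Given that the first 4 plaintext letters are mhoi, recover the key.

Subtract each crib letter from the matching ciphertext letter (mod 26):
w(22)−m(12)=10 → k
y(24)−h(7)=17 → r
f(5)−o(14)=-9≡17 → r
q(16)−i(8)=8 → i

krri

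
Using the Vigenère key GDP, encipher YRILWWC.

Repeat the key across the message: GDPGDPG
Y(24)+G(6): 30≡4 → E
R(17)+D(3): 20 → U
I(8)+P(15): 23 → X
L(11)+G(6): 17 → R
W(22)+D(3): 25 → Z
W(22)+P(15): 37≡11 → L
C(2)+G(6): 8 → I

EUXRZLI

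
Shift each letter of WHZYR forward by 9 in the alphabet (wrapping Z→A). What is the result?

FQIHA

W(22): 22+9=31≡5 → F
H(7): 7+9=16 → Q
Z(25): 25+9=34≡8 → I
Y(24): 24+9=33≡7 → H
R(17): 17+9=26≡0 → A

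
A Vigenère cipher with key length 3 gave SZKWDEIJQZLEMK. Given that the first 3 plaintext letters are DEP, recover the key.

Subtract each crib letter from the matching ciphertext letter (mod 26):
S(18)−D(3)=15 → P
Z(25)−E(4)=21 → V
K(10)−P(15)=-5≡21 → V

PVV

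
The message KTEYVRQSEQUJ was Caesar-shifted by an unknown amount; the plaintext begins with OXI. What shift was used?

From the crib: K(10)−O(14)=-4≡22, so the shift is 22.

22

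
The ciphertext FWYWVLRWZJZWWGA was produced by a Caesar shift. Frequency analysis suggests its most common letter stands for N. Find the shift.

The most frequent ciphertext letter is W (appears 5 times).
W is position 22; N is position 13.
Shift = 9.

9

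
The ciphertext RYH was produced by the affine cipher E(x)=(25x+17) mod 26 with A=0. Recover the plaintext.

The inverse of 25 mod 26 is 25, since 25·25=625≡1. Apply D(y)=25·(y−17) mod 26:
R(17): 25·(17−17)=0 → A
Y(24): 25·(24−17)=175≡19 → T
H(7): 25·(7−17)=-250≡10 → K

ATK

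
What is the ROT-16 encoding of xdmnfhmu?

x(23): 23+16=39≡13 → n
d(3): 3+16=19 → t
m(12): 12+16=28≡2 → c
n(13): 13+16=29≡3 → d
f(5): 5+16=21 → v
h(7): 7+16=23 → x
m(12): 12+16=28≡2 → c
u(20): 20+16=36≡10 → k

ntcdvxck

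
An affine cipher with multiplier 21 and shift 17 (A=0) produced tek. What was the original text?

The inverse of 21 mod 26 is 5, since 21·5=105≡1. Apply D(y)=5·(y−17) mod 26:
t(19): 5·(19−17)=10 → k
e(4): 5·(4−17)=-65≡13 → n
k(10): 5·(10−17)=-35≡17 → r

knr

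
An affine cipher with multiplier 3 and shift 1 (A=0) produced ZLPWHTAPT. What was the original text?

IMWHCGRWG

The inverse of 3 mod 26 is 9, since 3·9=27≡1. Apply D(y)=9·(y−1) mod 26:
Z(25): 9·(25−1)=216≡8 → I
L(11): 9·(11−1)=90≡12 → M
P(15): 9·(15−1)=126≡22 → W
W(22): 9·(22−1)=189≡7 → H
H(7): 9·(7−1)=54≡2 → C
T(19): 9·(19−1)=162≡6 → G
A(0): 9·(0−1)=-9≡17 → R
P(15): 9·(15−1)=126≡22 → W
T(19): 9·(19−1)=162≡6 → G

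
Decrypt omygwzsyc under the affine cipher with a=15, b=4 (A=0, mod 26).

sekowrukm

The inverse of 15 mod 26 is 7, since 15·7=105≡1. Apply D(y)=7·(y−4) mod 26:
o(14): 7·(14−4)=70≡18 → s
m(12): 7·(12−4)=56≡4 → e
y(24): 7·(24−4)=140≡10 → k
g(6): 7·(6−4)=14 → o
w(22): 7·(22−4)=126≡22 → w
z(25): 7·(25−4)=147≡17 → r
s(18): 7·(18−4)=98≡20 → u
y(24): 7·(24−4)=140≡10 → k
c(2): 7·(2−4)=-14≡12 → m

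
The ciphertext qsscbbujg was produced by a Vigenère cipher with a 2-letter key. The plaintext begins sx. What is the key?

Subtract each crib letter from the matching ciphertext letter (mod 26):
q(16)−s(18)=-2≡24 → y
s(18)−x(23)=-5≡21 → v

yv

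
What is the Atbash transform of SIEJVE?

HRVQEV

S(18) → H(7)
I(8) → R(17)
E(4) → V(21)
J(9) → Q(16)
V(21) → E(4)
E(4) → V(21)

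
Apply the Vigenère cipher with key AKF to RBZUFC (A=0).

RLEUPH

Repeat the key across the message: AKFAKF
R(17)+A(0): 17 → R
B(1)+K(10): 11 → L
Z(25)+F(5): 30≡4 → E
U(20)+A(0): 20 → U
F(5)+K(10): 15 → P
C(2)+F(5): 7 → H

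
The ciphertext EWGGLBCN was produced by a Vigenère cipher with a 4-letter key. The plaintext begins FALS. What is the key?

Subtract each crib letter from the matching ciphertext letter (mod 26):
E(4)−F(5)=-1≡25 → Z
W(22)−A(0)=22 → W
G(6)−L(11)=-5≡21 → V
G(6)−S(18)=-12≡14 → O

ZWVO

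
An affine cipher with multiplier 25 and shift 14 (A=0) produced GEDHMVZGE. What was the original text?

The inverse of 25 mod 26 is 25, since 25·25=625≡1. Apply D(y)=25·(y−14) mod 26:
G(6): 25·(6−14)=-200≡8 → I
E(4): 25·(4−14)=-250≡10 → K
D(3): 25·(3−14)=-275≡11 → L
H(7): 25·(7−14)=-175≡7 → H
M(12): 25·(12−14)=-50≡2 → C
V(21): 25·(21−14)=175≡19 → T
Z(25): 25·(25−14)=275≡15 → P
G(6): 25·(6−14)=-200≡8 → I
E(4): 25·(4−14)=-250≡10 → K

IKLHCTPIK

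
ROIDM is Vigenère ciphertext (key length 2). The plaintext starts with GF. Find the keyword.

Subtract each crib letter from the matching ciphertext letter (mod 26):
R(17)−G(6)=11 → L
O(14)−F(5)=9 → J

LJ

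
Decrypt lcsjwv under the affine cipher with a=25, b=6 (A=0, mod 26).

veoxkl

The inverse of 25 mod 26 is 25, since 25·25=625≡1. Apply D(y)=25·(y−6) mod 26:
l(11): 25·(11−6)=125≡21 → v
c(2): 25·(2−6)=-100≡4 → e
s(18): 25·(18−6)=300≡14 → o
j(9): 25·(9−6)=75≡23 → x
w(22): 25·(22−6)=400≡10 → k
v(21): 25·(21−6)=375≡11 → l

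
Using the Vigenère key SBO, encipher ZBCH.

RCQZ

Repeat the key across the message: SBOS
Z(25)+S(18): 43≡17 → R
B(1)+B(1): 2 → C
C(2)+O(14): 16 → Q
H(7)+S(18): 25 → Z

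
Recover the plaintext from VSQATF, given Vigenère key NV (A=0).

IXDFGK

Repeat the key across the ciphertext: NVNVNV
V(21)−N(13): 8 → I
S(18)−V(21): -3≡23 → X
Q(16)−N(13): 3 → D
A(0)−V(21): -21≡5 → F
T(19)−N(13): 6 → G
F(5)−V(21): -16≡10 → K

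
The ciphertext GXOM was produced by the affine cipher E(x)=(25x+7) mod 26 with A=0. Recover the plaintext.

The inverse of 25 mod 26 is 25, since 25·25=625≡1. Apply D(y)=25·(y−7) mod 26:
G(6): 25·(6−7)=-25≡1 → B
X(23): 25·(23−7)=400≡10 → K
O(14): 25·(14−7)=175≡19 → T
M(12): 25·(12−7)=125≡21 → V

BKTV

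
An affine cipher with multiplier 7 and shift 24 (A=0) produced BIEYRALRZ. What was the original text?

TUMAZENZP

The inverse of 7 mod 26 is 15, since 7·15=105≡1. Apply D(y)=15·(y−24) mod 26:
B(1): 15·(1−24)=-345≡19 → T
I(8): 15·(8−24)=-240≡20 → U
E(4): 15·(4−24)=-300≡12 → M
Y(24): 15·(24−24)=0 → A
R(17): 15·(17−24)=-105≡25 → Z
A(0): 15·(0−24)=-360≡4 → E
L(11): 15·(11−24)=-195≡13 → N
R(17): 15·(17−24)=-105≡25 → Z
Z(25): 15·(25−24)=15 → P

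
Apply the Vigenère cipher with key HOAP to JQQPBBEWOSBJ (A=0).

QEQEIPELVGBY

Repeat the key across the message: HOAPHOAPHOAP
J(9)+H(7): 16 → Q
Q(16)+O(14): 30≡4 → E
Q(16)+A(0): 16 → Q
P(15)+P(15): 30≡4 → E
B(1)+H(7): 8 → I
B(1)+O(14): 15 → P
E(4)+A(0): 4 → E
W(22)+P(15): 37≡11 → L
O(14)+H(7): 21 → V
S(18)+O(14): 32≡6 → G
B(1)+A(0): 1 → B
J(9)+P(15): 24 → Y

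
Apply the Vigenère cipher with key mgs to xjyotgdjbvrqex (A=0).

jpqazyppthxiqd

Repeat the key across the message: mgsmgsmgsmgsmg
x(23)+m(12): 35≡9 → j
j(9)+g(6): 15 → p
y(24)+s(18): 42≡16 → q
o(14)+m(12): 26≡0 → a
t(19)+g(6): 25 → z
g(6)+s(18): 24 → y
d(3)+m(12): 15 → p
j(9)+g(6): 15 → p
b(1)+s(18): 19 → t
v(21)+m(12): 33≡7 → h
r(17)+g(6): 23 → x
q(16)+s(18): 34≡8 → i
e(4)+m(12): 16 → q
x(23)+g(6): 29≡3 → d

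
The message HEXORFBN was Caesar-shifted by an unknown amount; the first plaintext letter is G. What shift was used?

From the crib: H(7)−G(6)=1, so the shift is 1.

1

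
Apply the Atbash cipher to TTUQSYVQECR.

GGFJHBEJVXI

T(19) → G(6)
T(19) → G(6)
U(20) → F(5)
Q(16) → J(9)
S(18) → H(7)
Y(24) → B(1)
V(21) → E(4)
Q(16) → J(9)
E(4) → V(21)
C(2) → X(23)
R(17) → I(8)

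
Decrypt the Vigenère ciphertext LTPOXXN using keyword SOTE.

Repeat the key across the ciphertext: SOTESOT
L(11)−S(18): -7≡19 → T
T(19)−O(14): 5 → F
P(15)−T(19): -4≡22 → W
O(14)−E(4): 10 → K
X(23)−S(18): 5 → F
X(23)−O(14): 9 → J
N(13)−T(19): -6≡20 → U

TFWKFJU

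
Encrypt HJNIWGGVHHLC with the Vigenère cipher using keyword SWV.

ZFIASBYRCZHX

Repeat the key across the message: SWVSWVSWVSWV
H(7)+S(18): 25 → Z
J(9)+W(22): 31≡5 → F
N(13)+V(21): 34≡8 → I
I(8)+S(18): 26≡0 → A
W(22)+W(22): 44≡18 → S
G(6)+V(21): 27≡1 → B
G(6)+S(18): 24 → Y
V(21)+W(22): 43≡17 → R
H(7)+V(21): 28≡2 → C
H(7)+S(18): 25 → Z
L(11)+W(22): 33≡7 → H
C(2)+V(21): 23 → X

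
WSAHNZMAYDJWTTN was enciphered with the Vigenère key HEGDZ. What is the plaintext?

Repeat the key across the ciphertext: HEGDZHEGDZHEGDZ
W(22)−H(7): 15 → P
S(18)−E(4): 14 → O
A(0)−G(6): -6≡20 → U
H(7)−D(3): 4 → E
N(13)−Z(25): -12≡14 → O
Z(25)−H(7): 18 → S
M(12)−E(4): 8 → I
A(0)−G(6): -6≡20 → U
Y(24)−D(3): 21 → V
D(3)−Z(25): -22≡4 → E
J(9)−H(7): 2 → C
W(22)−E(4): 18 → S
T(19)−G(6): 13 → N
T(19)−D(3): 16 → Q
N(13)−Z(25): -12≡14 → O

POUEOSIUVECSNQO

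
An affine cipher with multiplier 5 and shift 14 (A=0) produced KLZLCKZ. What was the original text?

UPXPIUX

The inverse of 5 mod 26 is 21, since 5·21=105≡1. Apply D(y)=21·(y−14) mod 26:
K(10): 21·(10−14)=-84≡20 → U
L(11): 21·(11−14)=-63≡15 → P
Z(25): 21·(25−14)=231≡23 → X
L(11): 21·(11−14)=-63≡15 → P
C(2): 21·(2−14)=-252≡8 → I
K(10): 21·(10−14)=-84≡20 → U
Z(25): 21·(25−14)=231≡23 → X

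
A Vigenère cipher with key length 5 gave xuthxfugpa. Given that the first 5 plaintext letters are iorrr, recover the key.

Subtract each crib letter from the matching ciphertext letter (mod 26):
x(23)−i(8)=15 → p
u(20)−o(14)=6 → g
t(19)−r(17)=2 → c
h(7)−r(17)=-10≡16 → q
x(23)−r(17)=6 → g

pgcqg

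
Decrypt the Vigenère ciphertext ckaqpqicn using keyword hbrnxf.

vjjdslbbw

Repeat the key across the ciphertext: hbrnxfhbr
c(2)−h(7): -5≡21 → v
k(10)−b(1): 9 → j
a(0)−r(17): -17≡9 → j
q(16)−n(13): 3 → d
p(15)−x(23): -8≡18 → s
q(16)−f(5): 11 → l
i(8)−h(7): 1 → b
c(2)−b(1): 1 → b
n(13)−r(17): -4≡22 → w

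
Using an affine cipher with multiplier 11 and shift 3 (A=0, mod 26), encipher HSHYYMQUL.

H(7): 11·7+3=80≡2 → C
S(18): 11·18+3=201≡19 → T
H(7): 11·7+3=80≡2 → C
Y(24): 11·24+3=267≡7 → H
Y(24): 11·24+3=267≡7 → H
M(12): 11·12+3=135≡5 → F
Q(16): 11·16+3=179≡23 → X
U(20): 11·20+3=223≡15 → P
L(11): 11·11+3=124≡20 → U

CTCHHFXPU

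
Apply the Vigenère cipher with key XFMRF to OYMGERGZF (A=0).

LDYXJOLLW

Repeat the key across the message: XFMRFXFMR
O(14)+X(23): 37≡11 → L
Y(24)+F(5): 29≡3 → D
M(12)+M(12): 24 → Y
G(6)+R(17): 23 → X
E(4)+F(5): 9 → J
R(17)+X(23): 40≡14 → O
G(6)+F(5): 11 → L
Z(25)+M(12): 37≡11 → L
F(5)+R(17): 22 → W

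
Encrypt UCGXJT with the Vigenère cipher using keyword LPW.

FRCIYP

Repeat the key across the message: LPWLPW
U(20)+L(11): 31≡5 → F
C(2)+P(15): 17 → R
G(6)+W(22): 28≡2 → C
X(23)+L(11): 34≡8 → I
J(9)+P(15): 24 → Y
T(19)+W(22): 41≡15 → P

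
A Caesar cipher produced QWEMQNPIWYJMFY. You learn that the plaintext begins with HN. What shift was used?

9

From the crib: Q(16)−H(7)=9, so the shift is 9.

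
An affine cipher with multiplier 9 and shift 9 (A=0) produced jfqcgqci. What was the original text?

aovfrvfx

The inverse of 9 mod 26 is 3, since 9·3=27≡1. Apply D(y)=3·(y−9) mod 26:
j(9): 3·(9−9)=0 → a
f(5): 3·(5−9)=-12≡14 → o
q(16): 3·(16−9)=21 → v
c(2): 3·(2−9)=-21≡5 → f
g(6): 3·(6−9)=-9≡17 → r
q(16): 3·(16−9)=21 → v
c(2): 3·(2−9)=-21≡5 → f
i(8): 3·(8−9)=-3≡23 → x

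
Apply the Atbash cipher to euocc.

e(4) → v(21)
u(20) → f(5)
o(14) → l(11)
c(2) → x(23)
c(2) → x(23)

vflxx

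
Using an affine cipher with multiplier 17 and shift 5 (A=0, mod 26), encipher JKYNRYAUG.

CTXSIXFHD

J(9): 17·9+5=158≡2 → C
K(10): 17·10+5=175≡19 → T
Y(24): 17·24+5=413≡23 → X
N(13): 17·13+5=226≡18 → S
R(17): 17·17+5=294≡8 → I
Y(24): 17·24+5=413≡23 → X
A(0): 17·0+5=5 → F
U(20): 17·20+5=345≡7 → H
G(6): 17·6+5=107≡3 → D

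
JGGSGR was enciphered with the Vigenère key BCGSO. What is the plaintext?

Repeat the key across the ciphertext: BCGSOB
J(9)−B(1): 8 → I
G(6)−C(2): 4 → E
G(6)−G(6): 0 → A
S(18)−S(18): 0 → A
G(6)−O(14): -8≡18 → S
R(17)−B(1): 16 → Q

IEAASQ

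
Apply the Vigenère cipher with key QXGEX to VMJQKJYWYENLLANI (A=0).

Repeat the key across the message: QXGEXQXGEXQXGEXQ
V(21)+Q(16): 37≡11 → L
M(12)+X(23): 35≡9 → J
J(9)+G(6): 15 → P
Q(16)+E(4): 20 → U
K(10)+X(23): 33≡7 → H
J(9)+Q(16): 25 → Z
Y(24)+X(23): 47≡21 → V
W(22)+G(6): 28≡2 → C
Y(24)+E(4): 28≡2 → C
E(4)+X(23): 27≡1 → B
N(13)+Q(16): 29≡3 → D
L(11)+X(23): 34≡8 → I
L(11)+G(6): 17 → R
A(0)+E(4): 4 → E
N(13)+X(23): 36≡10 → K
I(8)+Q(16): 24 → Y

LJPUHZVCCBDIREKY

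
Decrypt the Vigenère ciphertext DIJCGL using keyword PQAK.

Repeat the key across the ciphertext: PQAKPQ
D(3)−P(15): -12≡14 → O
I(8)−Q(16): -8≡18 → S
J(9)−A(0): 9 → J
C(2)−K(10): -8≡18 → S
G(6)−P(15): -9≡17 → R
L(11)−Q(16): -5≡21 → V

OSJSRV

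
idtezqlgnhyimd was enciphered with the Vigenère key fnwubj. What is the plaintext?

dqxkyhgtrnxzhq

Repeat the key across the ciphertext: fnwubjfnwubjfn
i(8)−f(5): 3 → d
d(3)−n(13): -10≡16 → q
t(19)−w(22): -3≡23 → x
e(4)−u(20): -16≡10 → k
z(25)−b(1): 24 → y
q(16)−j(9): 7 → h
l(11)−f(5): 6 → g
g(6)−n(13): -7≡19 → t
n(13)−w(22): -9≡17 → r
h(7)−u(20): -13≡13 → n
y(24)−b(1): 23 → x
i(8)−j(9): -1≡25 → z
m(12)−f(5): 7 → h
d(3)−n(13): -10≡16 → q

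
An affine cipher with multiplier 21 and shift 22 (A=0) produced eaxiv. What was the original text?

The inverse of 21 mod 26 is 5, since 21·5=105≡1. Apply D(y)=5·(y−22) mod 26:
e(4): 5·(4−22)=-90≡14 → o
a(0): 5·(0−22)=-110≡20 → u
x(23): 5·(23−22)=5 → f
i(8): 5·(8−22)=-70≡8 → i
v(21): 5·(21−22)=-5≡21 → v

oufiv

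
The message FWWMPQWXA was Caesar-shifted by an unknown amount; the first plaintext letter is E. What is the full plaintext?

From the crib: F(5)−E(4)=1, so the shift is 1.
Subtract 1 from each ciphertext letter:
F(5): 5−1=4 → E
W(22): 22−1=21 → V
W(22): 22−1=21 → V
M(12): 12−1=11 → L
P(15): 15−1=14 → O
Q(16): 16−1=15 → P
W(22): 22−1=21 → V
X(23): 23−1=22 → W
A(0): 0−1=-1≡25 → Z

EVVLOPVWZ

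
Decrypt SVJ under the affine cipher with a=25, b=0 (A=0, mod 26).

The inverse of 25 mod 26 is 25, since 25·25=625≡1. Apply D(y)=25·(y−0) mod 26:
S(18): 25·(18−0)=450≡8 → I
V(21): 25·(21−0)=525≡5 → F
J(9): 25·(9−0)=225≡17 → R

IFR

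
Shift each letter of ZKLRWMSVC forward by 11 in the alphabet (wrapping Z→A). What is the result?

Z(25): 25+11=36≡10 → K
K(10): 10+11=21 → V
L(11): 11+11=22 → W
R(17): 17+11=28≡2 → C
W(22): 22+11=33≡7 → H
M(12): 12+11=23 → X
S(18): 18+11=29≡3 → D
V(21): 21+11=32≡6 → G
C(2): 2+11=13 → N

KVWCHXDGN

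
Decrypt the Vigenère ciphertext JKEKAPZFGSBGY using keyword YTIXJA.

LRWNRPBMYVSGA

Repeat the key across the ciphertext: YTIXJAYTIXJAY
J(9)−Y(24): -15≡11 → L
K(10)−T(19): -9≡17 → R
E(4)−I(8): -4≡22 → W
K(10)−X(23): -13≡13 → N
A(0)−J(9): -9≡17 → R
P(15)−A(0): 15 → P
Z(25)−Y(24): 1 → B
F(5)−T(19): -14≡12 → M
G(6)−I(8): -2≡24 → Y
S(18)−X(23): -5≡21 → V
B(1)−J(9): -8≡18 → S
G(6)−A(0): 6 → G
Y(24)−Y(24): 0 → A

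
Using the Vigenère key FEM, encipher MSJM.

Repeat the key across the message: FEMF
M(12)+F(5): 17 → R
S(18)+E(4): 22 → W
J(9)+M(12): 21 → V
M(12)+F(5): 17 → R

RWVR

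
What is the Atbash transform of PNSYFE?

KMHBUV

P(15) → K(10)
N(13) → M(12)
S(18) → H(7)
Y(24) → B(1)
F(5) → U(20)
E(4) → V(21)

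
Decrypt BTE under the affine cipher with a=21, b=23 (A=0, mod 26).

UGJ

The inverse of 21 mod 26 is 5, since 21·5=105≡1. Apply D(y)=5·(y−23) mod 26:
B(1): 5·(1−23)=-110≡20 → U
T(19): 5·(19−23)=-20≡6 → G
E(4): 5·(4−23)=-95≡9 → J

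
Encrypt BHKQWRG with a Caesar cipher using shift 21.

B(1): 1+21=22 → W
H(7): 7+21=28≡2 → C
K(10): 10+21=31≡5 → F
Q(16): 16+21=37≡11 → L
W(22): 22+21=43≡17 → R
R(17): 17+21=38≡12 → M
G(6): 6+21=27≡1 → B

WCFLRMB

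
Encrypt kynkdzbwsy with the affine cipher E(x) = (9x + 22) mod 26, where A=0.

iejixnfmce

k(10): 9·10+22=112≡8 → i
y(24): 9·24+22=238≡4 → e
n(13): 9·13+22=139≡9 → j
k(10): 9·10+22=112≡8 → i
d(3): 9·3+22=49≡23 → x
z(25): 9·25+22=247≡13 → n
b(1): 9·1+22=31≡5 → f
w(22): 9·22+22=220≡12 → m
s(18): 9·18+22=184≡2 → c
y(24): 9·24+22=238≡4 → e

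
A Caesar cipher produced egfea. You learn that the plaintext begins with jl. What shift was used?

From the crib: e(4)−j(9)=-5≡21, so the shift is 21.

21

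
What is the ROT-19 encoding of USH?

U(20): 20+19=39≡13 → N
S(18): 18+19=37≡11 → L
H(7): 7+19=26≡0 → A

NLA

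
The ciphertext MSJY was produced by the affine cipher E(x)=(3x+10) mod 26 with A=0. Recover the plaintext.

SURW

The inverse of 3 mod 26 is 9, since 3·9=27≡1. Apply D(y)=9·(y−10) mod 26:
M(12): 9·(12−10)=18 → S
S(18): 9·(18−10)=72≡20 → U
J(9): 9·(9−10)=-9≡17 → R
Y(24): 9·(24−10)=126≡22 → W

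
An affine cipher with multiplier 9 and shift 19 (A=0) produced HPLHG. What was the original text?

The inverse of 9 mod 26 is 3, since 9·3=27≡1. Apply D(y)=3·(y−19) mod 26:
H(7): 3·(7−19)=-36≡16 → Q
P(15): 3·(15−19)=-12≡14 → O
L(11): 3·(11−19)=-24≡2 → C
H(7): 3·(7−19)=-36≡16 → Q
G(6): 3·(6−19)=-39≡13 → N

QOCQN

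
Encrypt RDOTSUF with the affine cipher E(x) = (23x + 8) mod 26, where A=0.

R(17): 23·17+8=399≡9 → J
D(3): 23·3+8=77≡25 → Z
O(14): 23·14+8=330≡18 → S
T(19): 23·19+8=445≡3 → D
S(18): 23·18+8=422≡6 → G
U(20): 23·20+8=468≡0 → A
F(5): 23·5+8=123≡19 → T

JZSDGAT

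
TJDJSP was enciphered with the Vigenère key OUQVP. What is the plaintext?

Repeat the key across the ciphertext: OUQVPO
T(19)−O(14): 5 → F
J(9)−U(20): -11≡15 → P
D(3)−Q(16): -13≡13 → N
J(9)−V(21): -12≡14 → O
S(18)−P(15): 3 → D
P(15)−O(14): 1 → B

FPNODB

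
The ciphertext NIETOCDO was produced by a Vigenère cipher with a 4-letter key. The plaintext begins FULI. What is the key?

IOTL

Subtract each crib letter from the matching ciphertext letter (mod 26):
N(13)−F(5)=8 → I
I(8)−U(20)=-12≡14 → O
E(4)−L(11)=-7≡19 → T
T(19)−I(8)=11 → L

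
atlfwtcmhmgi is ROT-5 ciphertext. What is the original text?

a(0): 0−5=-5≡21 → v
t(19): 19−5=14 → o
l(11): 11−5=6 → g
f(5): 5−5=0 → a
w(22): 22−5=17 → r
t(19): 19−5=14 → o
c(2): 2−5=-3≡23 → x
m(12): 12−5=7 → h
h(7): 7−5=2 → c
m(12): 12−5=7 → h
g(6): 6−5=1 → b
i(8): 8−5=3 → d

vogaroxhchbd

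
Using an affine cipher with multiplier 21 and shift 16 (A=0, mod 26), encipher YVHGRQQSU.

Y(24): 21·24+16=520≡0 → A
V(21): 21·21+16=457≡15 → P
H(7): 21·7+16=163≡7 → H
G(6): 21·6+16=142≡12 → M
R(17): 21·17+16=373≡9 → J
Q(16): 21·16+16=352≡14 → O
Q(16): 21·16+16=352≡14 → O
S(18): 21·18+16=394≡4 → E
U(20): 21·20+16=436≡20 → U

APHMJOOEU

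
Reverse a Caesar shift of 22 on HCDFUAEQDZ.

H(7): 7−22=-15≡11 → L
C(2): 2−22=-20≡6 → G
D(3): 3−22=-19≡7 → H
F(5): 5−22=-17≡9 → J
U(20): 20−22=-2≡24 → Y
A(0): 0−22=-22≡4 → E
E(4): 4−22=-18≡8 → I
Q(16): 16−22=-6≡20 → U
D(3): 3−22=-19≡7 → H
Z(25): 25−22=3 → D

LGHJYEIUHD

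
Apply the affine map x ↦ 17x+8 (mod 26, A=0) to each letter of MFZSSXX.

EPRCCJJ

M(12): 17·12+8=212≡4 → E
F(5): 17·5+8=93≡15 → P
Z(25): 17·25+8=433≡17 → R
S(18): 17·18+8=314≡2 → C
S(18): 17·18+8=314≡2 → C
X(23): 17·23+8=399≡9 → J
X(23): 17·23+8=399≡9 → J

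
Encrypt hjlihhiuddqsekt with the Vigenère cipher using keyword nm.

uvyuutvgqpderwg

Repeat the key across the message: nmnmnmnmnmnmnmn
h(7)+n(13): 20 → u
j(9)+m(12): 21 → v
l(11)+n(13): 24 → y
i(8)+m(12): 20 → u
h(7)+n(13): 20 → u
h(7)+m(12): 19 → t
i(8)+n(13): 21 → v
u(20)+m(12): 32≡6 → g
d(3)+n(13): 16 → q
d(3)+m(12): 15 → p
q(16)+n(13): 29≡3 → d
s(18)+m(12): 30≡4 → e
e(4)+n(13): 17 → r
k(10)+m(12): 22 → w
t(19)+n(13): 32≡6 → g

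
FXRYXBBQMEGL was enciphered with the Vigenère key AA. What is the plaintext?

Repeat the key across the ciphertext: AAAAAAAAAAAA
F(5)−A(0): 5 → F
X(23)−A(0): 23 → X
R(17)−A(0): 17 → R
Y(24)−A(0): 24 → Y
X(23)−A(0): 23 → X
B(1)−A(0): 1 → B
B(1)−A(0): 1 → B
Q(16)−A(0): 16 → Q
M(12)−A(0): 12 → M
E(4)−A(0): 4 → E
G(6)−A(0): 6 → G
L(11)−A(0): 11 → L

FXRYXBBQMEGL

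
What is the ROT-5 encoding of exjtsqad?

e(4): 4+5=9 → j
x(23): 23+5=28≡2 → c
j(9): 9+5=14 → o
t(19): 19+5=24 → y
s(18): 18+5=23 → x
q(16): 16+5=21 → v
a(0): 0+5=5 → f
d(3): 3+5=8 → i

jcoyxvfi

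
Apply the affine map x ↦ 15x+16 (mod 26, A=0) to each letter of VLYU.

V(21): 15·21+16=331≡19 → T
L(11): 15·11+16=181≡25 → Z
Y(24): 15·24+16=376≡12 → M
U(20): 15·20+16=316≡4 → E

TZME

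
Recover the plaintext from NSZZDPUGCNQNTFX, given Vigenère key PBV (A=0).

YREKCUFFHYPSEEC

Repeat the key across the ciphertext: PBVPBVPBVPBVPBV
N(13)−P(15): -2≡24 → Y
S(18)−B(1): 17 → R
Z(25)−V(21): 4 → E
Z(25)−P(15): 10 → K
D(3)−B(1): 2 → C
P(15)−V(21): -6≡20 → U
U(20)−P(15): 5 → F
G(6)−B(1): 5 → F
C(2)−V(21): -19≡7 → H
N(13)−P(15): -2≡24 → Y
Q(16)−B(1): 15 → P
N(13)−V(21): -8≡18 → S
T(19)−P(15): 4 → E
F(5)−B(1): 4 → E
X(23)−V(21): 2 → C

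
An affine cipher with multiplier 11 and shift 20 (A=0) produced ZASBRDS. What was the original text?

The inverse of 11 mod 26 is 19, since 11·19=209≡1. Apply D(y)=19·(y−20) mod 26:
Z(25): 19·(25−20)=95≡17 → R
A(0): 19·(0−20)=-380≡10 → K
S(18): 19·(18−20)=-38≡14 → O
B(1): 19·(1−20)=-361≡3 → D
R(17): 19·(17−20)=-57≡21 → V
D(3): 19·(3−20)=-323≡15 → P
S(18): 19·(18−20)=-38≡14 → O

RKODVPO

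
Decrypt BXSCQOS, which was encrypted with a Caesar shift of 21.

GCXHVTX

B(1): 1−21=-20≡6 → G
X(23): 23−21=2 → C
S(18): 18−21=-3≡23 → X
C(2): 2−21=-19≡7 → H
Q(16): 16−21=-5≡21 → V
O(14): 14−21=-7≡19 → T
S(18): 18−21=-3≡23 → X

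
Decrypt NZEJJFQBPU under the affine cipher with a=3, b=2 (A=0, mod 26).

VZSLLBWRNG

The inverse of 3 mod 26 is 9, since 3·9=27≡1. Apply D(y)=9·(y−2) mod 26:
N(13): 9·(13−2)=99≡21 → V
Z(25): 9·(25−2)=207≡25 → Z
E(4): 9·(4−2)=18 → S
J(9): 9·(9−2)=63≡11 → L
J(9): 9·(9−2)=63≡11 → L
F(5): 9·(5−2)=27≡1 → B
Q(16): 9·(16−2)=126≡22 → W
B(1): 9·(1−2)=-9≡17 → R
P(15): 9·(15−2)=117≡13 → N
U(20): 9·(20−2)=162≡6 → G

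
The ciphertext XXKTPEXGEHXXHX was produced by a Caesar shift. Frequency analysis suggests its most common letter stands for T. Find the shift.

The most frequent ciphertext letter is X (appears 6 times).
X is position 23; T is position 19.
Shift = 4.

4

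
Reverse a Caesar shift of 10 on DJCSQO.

D(3): 3−10=-7≡19 → T
J(9): 9−10=-1≡25 → Z
C(2): 2−10=-8≡18 → S
S(18): 18−10=8 → I
Q(16): 16−10=6 → G
O(14): 14−10=4 → E

TZSIGE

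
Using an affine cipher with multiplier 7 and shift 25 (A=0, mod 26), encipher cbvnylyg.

c(2): 7·2+25=39≡13 → n
b(1): 7·1+25=32≡6 → g
v(21): 7·21+25=172≡16 → q
n(13): 7·13+25=116≡12 → m
y(24): 7·24+25=193≡11 → l
l(11): 7·11+25=102≡24 → y
y(24): 7·24+25=193≡11 → l
g(6): 7·6+25=67≡15 → p

ngqmlylp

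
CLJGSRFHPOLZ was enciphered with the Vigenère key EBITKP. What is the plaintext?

YKBNICBGHVBK

Repeat the key across the ciphertext: EBITKPEBITKP
C(2)−E(4): -2≡24 → Y
L(11)−B(1): 10 → K
J(9)−I(8): 1 → B
G(6)−T(19): -13≡13 → N
S(18)−K(10): 8 → I
R(17)−P(15): 2 → C
F(5)−E(4): 1 → B
H(7)−B(1): 6 → G
P(15)−I(8): 7 → H
O(14)−T(19): -5≡21 → V
L(11)−K(10): 1 → B
Z(25)−P(15): 10 → K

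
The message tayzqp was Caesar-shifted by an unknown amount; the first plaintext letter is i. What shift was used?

11

From the crib: t(19)−i(8)=11, so the shift is 11.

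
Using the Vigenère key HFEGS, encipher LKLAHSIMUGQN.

SPPGZZNQAYXS

Repeat the key across the message: HFEGSHFEGSHF
L(11)+H(7): 18 → S
K(10)+F(5): 15 → P
L(11)+E(4): 15 → P
A(0)+G(6): 6 → G
H(7)+S(18): 25 → Z
S(18)+H(7): 25 → Z
I(8)+F(5): 13 → N
M(12)+E(4): 16 → Q
U(20)+G(6): 26≡0 → A
G(6)+S(18): 24 → Y
Q(16)+H(7): 23 → X
N(13)+F(5): 18 → S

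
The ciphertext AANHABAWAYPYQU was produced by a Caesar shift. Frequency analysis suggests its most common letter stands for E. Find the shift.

22

The most frequent ciphertext letter is A (appears 5 times).
A is position 0; E is position 4.
Shift = -4≡22.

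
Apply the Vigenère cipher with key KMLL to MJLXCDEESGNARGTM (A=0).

Repeat the key across the message: KMLLKMLLKMLLKMLL
M(12)+K(10): 22 → W
J(9)+M(12): 21 → V
L(11)+L(11): 22 → W
X(23)+L(11): 34≡8 → I
C(2)+K(10): 12 → M
D(3)+M(12): 15 → P
E(4)+L(11): 15 → P
E(4)+L(11): 15 → P
S(18)+K(10): 28≡2 → C
G(6)+M(12): 18 → S
N(13)+L(11): 24 → Y
A(0)+L(11): 11 → L
R(17)+K(10): 27≡1 → B
G(6)+M(12): 18 → S
T(19)+L(11): 30≡4 → E
M(12)+L(11): 23 → X

WVWIMPPPCSYLBSEX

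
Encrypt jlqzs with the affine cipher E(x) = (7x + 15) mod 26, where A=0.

aoxil

j(9): 7·9+15=78≡0 → a
l(11): 7·11+15=92≡14 → o
q(16): 7·16+15=127≡23 → x
z(25): 7·25+15=190≡8 → i
s(18): 7·18+15=141≡11 → l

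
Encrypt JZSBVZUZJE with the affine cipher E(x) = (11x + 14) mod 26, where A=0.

J(9): 11·9+14=113≡9 → J
Z(25): 11·25+14=289≡3 → D
S(18): 11·18+14=212≡4 → E
B(1): 11·1+14=25 → Z
V(21): 11·21+14=245≡11 → L
Z(25): 11·25+14=289≡3 → D
U(20): 11·20+14=234≡0 → A
Z(25): 11·25+14=289≡3 → D
J(9): 11·9+14=113≡9 → J
E(4): 11·4+14=58≡6 → G

JDEZLDADJG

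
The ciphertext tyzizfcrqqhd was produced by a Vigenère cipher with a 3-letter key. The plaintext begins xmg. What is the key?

Subtract each crib letter from the matching ciphertext letter (mod 26):
t(19)−x(23)=-4≡22 → w
y(24)−m(12)=12 → m
z(25)−g(6)=19 → t

wmt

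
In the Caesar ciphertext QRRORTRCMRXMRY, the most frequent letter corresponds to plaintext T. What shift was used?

24

The most frequent ciphertext letter is R (appears 6 times).
R is position 17; T is position 19.
Shift = -2≡24.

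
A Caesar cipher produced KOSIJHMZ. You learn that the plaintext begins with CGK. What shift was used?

From the crib: K(10)−C(2)=8, so the shift is 8.

8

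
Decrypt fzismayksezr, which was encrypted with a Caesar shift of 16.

pjscwkiucojb

f(5): 5−16=-11≡15 → p
z(25): 25−16=9 → j
i(8): 8−16=-8≡18 → s
s(18): 18−16=2 → c
m(12): 12−16=-4≡22 → w
a(0): 0−16=-16≡10 → k
y(24): 24−16=8 → i
k(10): 10−16=-6≡20 → u
s(18): 18−16=2 → c
e(4): 4−16=-12≡14 → o
z(25): 25−16=9 → j
r(17): 17−16=1 → b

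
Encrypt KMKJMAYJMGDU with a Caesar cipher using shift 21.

FHFEHVTEHBYP

K(10): 10+21=31≡5 → F
M(12): 12+21=33≡7 → H
K(10): 10+21=31≡5 → F
J(9): 9+21=30≡4 → E
M(12): 12+21=33≡7 → H
A(0): 0+21=21 → V
Y(24): 24+21=45≡19 → T
J(9): 9+21=30≡4 → E
M(12): 12+21=33≡7 → H
G(6): 6+21=27≡1 → B
D(3): 3+21=24 → Y
U(20): 20+21=41≡15 → P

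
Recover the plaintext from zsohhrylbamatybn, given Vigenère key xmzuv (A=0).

Repeat the key across the ciphertext: xmzuvxmzuvxmzuvx
z(25)−x(23): 2 → c
s(18)−m(12): 6 → g
o(14)−z(25): -11≡15 → p
h(7)−u(20): -13≡13 → n
h(7)−v(21): -14≡12 → m
r(17)−x(23): -6≡20 → u
y(24)−m(12): 12 → m
l(11)−z(25): -14≡12 → m
b(1)−u(20): -19≡7 → h
a(0)−v(21): -21≡5 → f
m(12)−x(23): -11≡15 → p
a(0)−m(12): -12≡14 → o
t(19)−z(25): -6≡20 → u
y(24)−u(20): 4 → e
b(1)−v(21): -20≡6 → g
n(13)−x(23): -10≡16 → q

cgpnmummhfpouegq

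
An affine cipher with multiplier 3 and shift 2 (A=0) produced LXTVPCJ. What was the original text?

DHXPNAL

The inverse of 3 mod 26 is 9, since 3·9=27≡1. Apply D(y)=9·(y−2) mod 26:
L(11): 9·(11−2)=81≡3 → D
X(23): 9·(23−2)=189≡7 → H
T(19): 9·(19−2)=153≡23 → X
V(21): 9·(21−2)=171≡15 → P
P(15): 9·(15−2)=117≡13 → N
C(2): 9·(2−2)=0 → A
J(9): 9·(9−2)=63≡11 → L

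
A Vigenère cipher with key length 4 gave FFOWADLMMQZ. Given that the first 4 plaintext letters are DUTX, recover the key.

Subtract each crib letter from the matching ciphertext letter (mod 26):
F(5)−D(3)=2 → C
F(5)−U(20)=-15≡11 → L
O(14)−T(19)=-5≡21 → V
W(22)−X(23)=-1≡25 → Z

CLVZ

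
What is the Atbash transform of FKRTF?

UPIGU

F(5) → U(20)
K(10) → P(15)
R(17) → I(8)
T(19) → G(6)
F(5) → U(20)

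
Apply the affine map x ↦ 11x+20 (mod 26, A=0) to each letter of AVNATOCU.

URHUVSQG

A(0): 11·0+20=20 → U
V(21): 11·21+20=251≡17 → R
N(13): 11·13+20=163≡7 → H
A(0): 11·0+20=20 → U
T(19): 11·19+20=229≡21 → V
O(14): 11·14+20=174≡18 → S
C(2): 11·2+20=42≡16 → Q
U(20): 11·20+20=240≡6 → G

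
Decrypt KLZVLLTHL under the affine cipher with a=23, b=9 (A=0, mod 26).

RIMWIIOSI

The inverse of 23 mod 26 is 17, since 23·17=391≡1. Apply D(y)=17·(y−9) mod 26:
K(10): 17·(10−9)=17 → R
L(11): 17·(11−9)=34≡8 → I
Z(25): 17·(25−9)=272≡12 → M
V(21): 17·(21−9)=204≡22 → W
L(11): 17·(11−9)=34≡8 → I
L(11): 17·(11−9)=34≡8 → I
T(19): 17·(19−9)=170≡14 → O
H(7): 17·(7−9)=-34≡18 → S
L(11): 17·(11−9)=34≡8 → I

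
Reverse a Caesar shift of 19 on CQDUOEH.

JXKBVLO

C(2): 2−19=-17≡9 → J
Q(16): 16−19=-3≡23 → X
D(3): 3−19=-16≡10 → K
U(20): 20−19=1 → B
O(14): 14−19=-5≡21 → V
E(4): 4−19=-15≡11 → L
H(7): 7−19=-12≡14 → O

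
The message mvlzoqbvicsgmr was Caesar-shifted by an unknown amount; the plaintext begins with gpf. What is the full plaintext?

From the crib: m(12)−g(6)=6, so the shift is 6.
Subtract 6 from each ciphertext letter:
m(12): 12−6=6 → g
v(21): 21−6=15 → p
l(11): 11−6=5 → f
z(25): 25−6=19 → t
o(14): 14−6=8 → i
q(16): 16−6=10 → k
b(1): 1−6=-5≡21 → v
v(21): 21−6=15 → p
i(8): 8−6=2 → c
c(2): 2−6=-4≡22 → w
s(18): 18−6=12 → m
g(6): 6−6=0 → a
m(12): 12−6=6 → g
r(17): 17−6=11 → l

gpftikvpcwmagl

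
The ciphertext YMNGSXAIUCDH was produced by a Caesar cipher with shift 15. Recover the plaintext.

Y(24): 24−15=9 → J
M(12): 12−15=-3≡23 → X
N(13): 13−15=-2≡24 → Y
G(6): 6−15=-9≡17 → R
S(18): 18−15=3 → D
X(23): 23−15=8 → I
A(0): 0−15=-15≡11 → L
I(8): 8−15=-7≡19 → T
U(20): 20−15=5 → F
C(2): 2−15=-13≡13 → N
D(3): 3−15=-12≡14 → O
H(7): 7−15=-8≡18 → S

JXYRDILTFNOS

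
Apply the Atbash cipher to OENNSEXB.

LVMMHVCY

O(14) → L(11)
E(4) → V(21)
N(13) → M(12)
N(13) → M(12)
S(18) → H(7)
E(4) → V(21)
X(23) → C(2)
B(1) → Y(24)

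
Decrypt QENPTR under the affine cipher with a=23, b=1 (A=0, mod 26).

The inverse of 23 mod 26 is 17, since 23·17=391≡1. Apply D(y)=17·(y−1) mod 26:
Q(16): 17·(16−1)=255≡21 → V
E(4): 17·(4−1)=51≡25 → Z
N(13): 17·(13−1)=204≡22 → W
P(15): 17·(15−1)=238≡4 → E
T(19): 17·(19−1)=306≡20 → U
R(17): 17·(17−1)=272≡12 → M

VZWEUM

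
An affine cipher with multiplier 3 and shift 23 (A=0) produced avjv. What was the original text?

biei

The inverse of 3 mod 26 is 9, since 3·9=27≡1. Apply D(y)=9·(y−23) mod 26:
a(0): 9·(0−23)=-207≡1 → b
v(21): 9·(21−23)=-18≡8 → i
j(9): 9·(9−23)=-126≡4 → e
v(21): 9·(21−23)=-18≡8 → i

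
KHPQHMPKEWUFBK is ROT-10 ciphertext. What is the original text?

AXFGXCFAUMKVRA

K(10): 10−10=0 → A
H(7): 7−10=-3≡23 → X
P(15): 15−10=5 → F
Q(16): 16−10=6 → G
H(7): 7−10=-3≡23 → X
M(12): 12−10=2 → C
P(15): 15−10=5 → F
K(10): 10−10=0 → A
E(4): 4−10=-6≡20 → U
W(22): 22−10=12 → M
U(20): 20−10=10 → K
F(5): 5−10=-5≡21 → V
B(1): 1−10=-9≡17 → R
K(10): 10−10=0 → A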